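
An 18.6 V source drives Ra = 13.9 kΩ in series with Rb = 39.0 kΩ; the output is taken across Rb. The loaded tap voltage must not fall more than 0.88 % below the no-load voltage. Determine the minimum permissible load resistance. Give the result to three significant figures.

R_L(min) ≈ 1.15 MΩ

Output resistance R_th = Ra‖Rb = (13.9 × 39.0)/52.90 = 10.25 kΩ.
The fractional drop is R_th/(R_th + R_L); requiring this ≤ 0.00880 gives R_L ≥ R_th(1/0.00880 − 1) = 10.25 × 112.6 = 1.15 MΩ.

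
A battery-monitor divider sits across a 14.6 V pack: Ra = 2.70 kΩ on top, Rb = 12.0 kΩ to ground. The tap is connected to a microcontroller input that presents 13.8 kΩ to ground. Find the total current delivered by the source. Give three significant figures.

Rb‖R_L = 6.419 kΩ, so the source sees Ra + Rb‖R_L = 9.119 kΩ.
I = 14.6 V / 9.119 kΩ = 1.60 mA.

I ≈ 1.60 mA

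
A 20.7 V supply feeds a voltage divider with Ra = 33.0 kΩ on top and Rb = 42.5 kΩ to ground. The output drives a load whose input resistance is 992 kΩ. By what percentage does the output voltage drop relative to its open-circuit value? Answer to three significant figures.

1.84 %

The divider's output (Thévenin) resistance is Ra‖Rb = 18.58 kΩ.
Fractional drop under load = R_th/(R_th + R_L) = 18.58 / (18.58 + 992) = 0.01838.
So the output falls by 1.84 %.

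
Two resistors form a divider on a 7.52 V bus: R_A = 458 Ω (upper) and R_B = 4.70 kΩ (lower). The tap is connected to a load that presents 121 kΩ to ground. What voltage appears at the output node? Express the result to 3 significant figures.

V_out ≈ 6.83 V

The load sits in parallel with R_B: R_B‖R_L = (4700 × 121000) / (4700 + 121000) = 4524 Ω.
V_out = 7.52 × 4524 / (458 + 4524) = 7.52 × 4524/4982 = 6.83 V.
(Unloaded it would have been 6.85 V.)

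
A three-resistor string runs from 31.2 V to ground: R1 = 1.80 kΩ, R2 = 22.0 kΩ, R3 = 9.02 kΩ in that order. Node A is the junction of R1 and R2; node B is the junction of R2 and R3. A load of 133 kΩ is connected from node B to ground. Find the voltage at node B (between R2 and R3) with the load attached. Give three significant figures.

At node B, R3 is in parallel with the load: R3‖R_L = 8.447 kΩ.
Below node A the resistance is R2 + (R3‖R_L) = 30.45 kΩ, so V_A = 31.2 × 30.45/32.25 = 29.46 V.
Then V_B = V_A × (R3‖R_L)/(R2 + R3‖R_L) = 29.46 × 8.447/30.45 = 8.17 V.

V ≈ 8.17 V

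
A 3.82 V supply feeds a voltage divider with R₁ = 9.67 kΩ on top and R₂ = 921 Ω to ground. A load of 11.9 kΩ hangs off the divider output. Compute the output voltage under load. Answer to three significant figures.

V_out ≈ 0.310 V

The load sits in parallel with R₂: R₂‖R_L = (921 × 11900) / (921 + 11900) = 854.8 Ω.
V_out = 3.82 × 854.8 / (9670 + 854.8) = 3.82 × 854.8/10520 = 0.310 V.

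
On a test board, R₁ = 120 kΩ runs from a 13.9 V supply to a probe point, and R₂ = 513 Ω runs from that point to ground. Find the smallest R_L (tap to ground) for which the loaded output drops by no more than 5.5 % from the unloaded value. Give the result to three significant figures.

Output resistance R_th = R₁‖R₂ = (120000 × 513)/120500 = 510.8 Ω.
The fractional drop is R_th/(R_th + R_L); requiring this ≤ 0.0550 gives R_L ≥ R_th(1/0.0550 − 1) = 510.8 × 17.18 = 8.78 kΩ.

R_L(min) ≈ 8.78 kΩ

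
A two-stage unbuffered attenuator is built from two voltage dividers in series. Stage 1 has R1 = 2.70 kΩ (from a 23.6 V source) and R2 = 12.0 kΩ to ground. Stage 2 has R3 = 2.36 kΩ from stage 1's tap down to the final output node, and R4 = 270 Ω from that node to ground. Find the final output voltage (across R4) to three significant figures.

V_out ≈ 1.08 V

Stage 2 presents R3+R4 = 2630 Ω as a load on stage 1's tap.
Stage 1's lower leg becomes R2‖(R3+R4) = 2157 Ω, so V_mid = 23.6 × 2157/4857 = 10.48 V.
Stage 2 is itself unloaded: V_out = V_mid × R4/(R3+R4) = 10.48 × 270/2630 = 1.08 V.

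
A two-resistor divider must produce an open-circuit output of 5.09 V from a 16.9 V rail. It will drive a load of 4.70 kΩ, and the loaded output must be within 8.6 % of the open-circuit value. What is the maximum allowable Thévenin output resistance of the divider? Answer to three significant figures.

R_th ≤ 442 Ω

Loading drop = R_th/(R_th + R_L) ≤ 0.0860, so R_th ≤ R_L · ε/(1−ε) = 4.70 kΩ × 0.0860/0.9140 = 442 Ω.
(Any R1, R2 with R2/(R1+R2) = 0.301 and R1‖R2 ≤ 442 Ω will meet the spec.)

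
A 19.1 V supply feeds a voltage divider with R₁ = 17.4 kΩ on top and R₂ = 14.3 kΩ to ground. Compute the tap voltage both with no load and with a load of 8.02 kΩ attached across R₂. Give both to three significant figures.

Open-circuit: V = 19.1 × 14.3/(17.4 + 14.3) = 8.62 V.
With the load, R₂ becomes R₂‖R_L = 5.138 kΩ, so V = 19.1 × 5.138/22.54 = 4.35 V.

Unloaded: 8.62 V; loaded: 4.35 V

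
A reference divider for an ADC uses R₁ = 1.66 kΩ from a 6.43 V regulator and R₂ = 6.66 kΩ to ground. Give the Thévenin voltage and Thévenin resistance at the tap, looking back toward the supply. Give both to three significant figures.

V_th is the open-circuit tap voltage: 6.43 × 6.66/(1.66 + 6.66) = 5.15 V.
With the supply zeroed, R₁ and R₂ appear in parallel from the tap: R_th = R₁‖R₂ = (1.66 × 6.66)/8.320 = 1.33 kΩ.

V_th = 5.15 V, R_th = 1.33 kΩ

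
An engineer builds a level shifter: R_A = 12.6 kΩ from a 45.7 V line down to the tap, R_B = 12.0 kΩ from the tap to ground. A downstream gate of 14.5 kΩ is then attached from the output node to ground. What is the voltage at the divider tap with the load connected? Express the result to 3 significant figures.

V_out ≈ 15.7 V

The load sits in parallel with R_B: R_B‖R_L = (12.0 × 14.5) / (12.0 + 14.5) = 6.566 kΩ.
V_out = 45.7 × 6.566 / (12.6 + 6.566) = 45.7 × 6.566/19.17 = 15.7 V.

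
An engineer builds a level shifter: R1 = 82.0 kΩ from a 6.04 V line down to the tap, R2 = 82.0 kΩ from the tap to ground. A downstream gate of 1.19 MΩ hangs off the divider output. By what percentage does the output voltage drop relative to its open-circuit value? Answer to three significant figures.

The divider's output (Thévenin) resistance is R1‖R2 = 41.00 kΩ.
Fractional drop under load = R_th/(R_th + R_L) = 41.00 / (41.00 + 1190) = 0.03331.
So the output falls by 3.33 %.

3.33 %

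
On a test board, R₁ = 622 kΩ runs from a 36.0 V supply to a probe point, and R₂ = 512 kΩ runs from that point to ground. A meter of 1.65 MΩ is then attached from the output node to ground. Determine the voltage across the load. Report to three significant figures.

The load sits in parallel with R₂: R₂‖R_L = (512 × 1650) / (512 + 1650) = 390.7 kΩ.
V_out = 36.0 × 390.7 / (622 + 390.7) = 36.0 × 390.7/1013 = 13.9 V.

V_out ≈ 13.9 V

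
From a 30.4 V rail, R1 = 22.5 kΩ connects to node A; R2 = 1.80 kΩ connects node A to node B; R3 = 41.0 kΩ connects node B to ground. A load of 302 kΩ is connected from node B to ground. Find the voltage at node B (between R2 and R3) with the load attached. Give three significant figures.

At node B, R3 is in parallel with the load: R3‖R_L = 36.10 kΩ.
Below node A the resistance is R2 + (R3‖R_L) = 37.90 kΩ, so V_A = 30.4 × 37.90/60.40 = 19.08 V.
Then V_B = V_A × (R3‖R_L)/(R2 + R3‖R_L) = 19.08 × 36.10/37.90 = 18.2 V.

V ≈ 18.2 V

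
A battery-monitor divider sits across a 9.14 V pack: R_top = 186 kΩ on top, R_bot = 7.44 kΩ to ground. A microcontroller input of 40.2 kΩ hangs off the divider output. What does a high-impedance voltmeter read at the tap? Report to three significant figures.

V_out ≈ 0.298 V

The load sits in parallel with R_bot: R_bot‖R_L = (7.44 × 40.2) / (7.44 + 40.2) = 6.278 kΩ.
V_out = 9.14 × 6.278 / (186 + 6.278) = 9.14 × 6.278/192.3 = 0.298 V.
(Unloaded it would have been 0.352 V.)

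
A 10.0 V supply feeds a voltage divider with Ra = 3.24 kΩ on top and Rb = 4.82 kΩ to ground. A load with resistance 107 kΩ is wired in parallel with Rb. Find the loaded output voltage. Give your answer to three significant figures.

V_out ≈ 5.87 V

The load sits in parallel with Rb: Rb‖R_L = (4.82 × 107) / (4.82 + 107) = 4.612 kΩ.
V_out = 10.0 × 4.612 / (3.24 + 4.612) = 10.0 × 4.612/7.852 = 5.87 V.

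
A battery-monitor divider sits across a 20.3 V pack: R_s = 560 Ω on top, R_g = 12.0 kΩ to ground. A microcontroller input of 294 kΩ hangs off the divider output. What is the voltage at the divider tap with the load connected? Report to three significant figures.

V_out ≈ 19.4 V

The load sits in parallel with R_g: R_g‖R_L = (12000 × 294000) / (12000 + 294000) = 11530 Ω.
V_out = 20.3 × 11530 / (560 + 11530) = 20.3 × 11530/12090 = 19.4 V.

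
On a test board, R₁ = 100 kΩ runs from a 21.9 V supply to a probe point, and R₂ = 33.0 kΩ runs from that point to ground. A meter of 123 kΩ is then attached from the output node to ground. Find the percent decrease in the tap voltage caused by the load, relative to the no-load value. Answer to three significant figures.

The divider's output (Thévenin) resistance is R₁‖R₂ = 24.81 kΩ.
Fractional drop under load = R_th/(R_th + R_L) = 24.81 / (24.81 + 123) = 0.1679.
So the output falls by 16.8 %.

16.8 %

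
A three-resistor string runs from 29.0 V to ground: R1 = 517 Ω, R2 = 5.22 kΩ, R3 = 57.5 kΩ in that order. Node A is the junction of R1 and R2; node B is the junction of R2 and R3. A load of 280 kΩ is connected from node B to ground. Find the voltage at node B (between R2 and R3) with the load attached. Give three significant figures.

V ≈ 25.9 V

At node B, R3 is in parallel with the load: R3‖R_L = 47700 Ω.
Below node A the resistance is R2 + (R3‖R_L) = 52920 Ω, so V_A = 29.0 × 52920/53440 = 28.72 V.
Then V_B = V_A × (R3‖R_L)/(R2 + R3‖R_L) = 28.72 × 47700/52920 = 25.9 V.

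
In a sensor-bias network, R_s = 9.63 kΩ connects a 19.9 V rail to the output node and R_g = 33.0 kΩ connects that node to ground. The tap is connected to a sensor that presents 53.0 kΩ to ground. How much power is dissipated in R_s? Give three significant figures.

Total resistance from the source is R_s + (R_g‖R_L) = 29.97 kΩ, so I = 19.9/29.97 kΩ = 0.6641 mA.
P = I²·R_s = (0.6641 mA)² × 9.63 kΩ = 4.25 mW.

P ≈ 4.25 mW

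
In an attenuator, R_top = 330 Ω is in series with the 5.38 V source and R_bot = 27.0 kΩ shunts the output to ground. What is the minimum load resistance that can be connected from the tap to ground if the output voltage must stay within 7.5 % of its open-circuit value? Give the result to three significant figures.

Output resistance R_th = R_top‖R_bot = (330 × 27000)/27330 = 326.0 Ω.
The fractional drop is R_th/(R_th + R_L); requiring this ≤ 0.0750 gives R_L ≥ R_th(1/0.0750 − 1) = 326.0 × 12.33 = 4.02 kΩ.

R_L(min) ≈ 4.02 kΩ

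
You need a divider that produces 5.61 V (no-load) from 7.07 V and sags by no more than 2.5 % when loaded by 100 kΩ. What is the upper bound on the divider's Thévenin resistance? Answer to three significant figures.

Loading drop = R_th/(R_th + R_L) ≤ 0.0250, so R_th ≤ R_L · ε/(1−ε) = 100 kΩ × 0.0250/0.9750 = 2.56 kΩ.

R_th ≤ 2.56 kΩ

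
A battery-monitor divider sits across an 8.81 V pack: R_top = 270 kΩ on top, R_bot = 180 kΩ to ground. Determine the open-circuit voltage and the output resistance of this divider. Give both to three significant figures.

V_th = 3.52 V, R_th = 108 kΩ

V_th is the open-circuit tap voltage: 8.81 × 180/(270 + 180) = 3.52 V.
With the supply zeroed, R_top and R_bot appear in parallel from the tap: R_th = R_top‖R_bot = (270 × 180)/450.0 = 108 kΩ.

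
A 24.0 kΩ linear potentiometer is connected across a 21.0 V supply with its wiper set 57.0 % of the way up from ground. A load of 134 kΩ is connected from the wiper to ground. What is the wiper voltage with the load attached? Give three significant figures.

V ≈ 11.5 V

The wiper splits the pot into (1−α)R = 10.32 kΩ above and αR = 13.68 kΩ below.
Lower section ‖ load = 12.41 kΩ.
V_wiper = 21.0 × 12.41/(10.32 + 12.41) = 11.5 V.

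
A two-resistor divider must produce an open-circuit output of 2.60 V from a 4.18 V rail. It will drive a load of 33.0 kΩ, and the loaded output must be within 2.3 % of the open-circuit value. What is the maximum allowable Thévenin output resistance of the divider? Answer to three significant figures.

Loading drop = R_th/(R_th + R_L) ≤ 0.0230, so R_th ≤ R_L · ε/(1−ε) = 33.0 kΩ × 0.0230/0.9770 = 777 Ω.

R_th ≤ 777 Ω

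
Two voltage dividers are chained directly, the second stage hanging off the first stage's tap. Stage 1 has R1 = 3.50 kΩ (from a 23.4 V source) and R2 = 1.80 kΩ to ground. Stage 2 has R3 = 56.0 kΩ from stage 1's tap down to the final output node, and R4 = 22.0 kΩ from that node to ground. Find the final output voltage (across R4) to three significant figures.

Stage 2 presents R3+R4 = 78.00 kΩ as a load on stage 1's tap.
Stage 1's lower leg becomes R2‖(R3+R4) = 1.759 kΩ, so V_mid = 23.4 × 1.759/5.259 = 7.828 V.
Stage 2 is itself unloaded: V_out = V_mid × R4/(R3+R4) = 7.828 × 22.0/78.00 = 2.21 V.

V_out ≈ 2.21 V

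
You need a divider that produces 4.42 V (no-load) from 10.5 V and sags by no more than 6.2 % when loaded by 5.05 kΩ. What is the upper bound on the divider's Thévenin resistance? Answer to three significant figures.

Loading drop = R_th/(R_th + R_L) ≤ 0.0620, so R_th ≤ R_L · ε/(1−ε) = 5.05 kΩ × 0.0620/0.9380 = 334 Ω.

R_th ≤ 334 Ω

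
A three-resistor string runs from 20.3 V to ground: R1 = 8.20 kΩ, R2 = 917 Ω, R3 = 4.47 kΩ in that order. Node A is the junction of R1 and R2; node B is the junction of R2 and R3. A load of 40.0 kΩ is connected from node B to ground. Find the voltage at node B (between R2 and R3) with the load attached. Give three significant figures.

At node B, R3 is in parallel with the load: R3‖R_L = 4021 Ω.
Below node A the resistance is R2 + (R3‖R_L) = 4938 Ω, so V_A = 20.3 × 4938/13140 = 7.630 V.
Then V_B = V_A × (R3‖R_L)/(R2 + R3‖R_L) = 7.630 × 4021/4938 = 6.21 V.

V ≈ 6.21 V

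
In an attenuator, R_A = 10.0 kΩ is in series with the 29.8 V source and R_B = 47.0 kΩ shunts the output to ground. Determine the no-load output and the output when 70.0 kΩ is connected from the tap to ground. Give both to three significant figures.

Unloaded: 24.6 V; loaded: 22.0 V

Open-circuit: V = 29.8 × 47.0/(10.0 + 47.0) = 24.6 V.
With the load, R_B becomes R_B‖R_L = 28.12 kΩ, so V = 29.8 × 28.12/38.12 = 22.0 V.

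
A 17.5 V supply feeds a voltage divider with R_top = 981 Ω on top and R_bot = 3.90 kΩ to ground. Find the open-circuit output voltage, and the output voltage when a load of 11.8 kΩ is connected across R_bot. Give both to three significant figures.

Open-circuit: V = 17.5 × 3900/(981 + 3900) = 14.0 V.
With the load, R_bot becomes R_bot‖R_L = 2931 Ω, so V = 17.5 × 2931/3912 = 13.1 V.

Unloaded: 14.0 V; loaded: 13.1 V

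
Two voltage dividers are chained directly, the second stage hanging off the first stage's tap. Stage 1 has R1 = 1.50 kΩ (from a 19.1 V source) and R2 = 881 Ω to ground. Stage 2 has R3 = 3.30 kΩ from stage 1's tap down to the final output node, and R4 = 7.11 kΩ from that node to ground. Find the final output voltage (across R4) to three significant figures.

Stage 2 presents R3+R4 = 10410 Ω as a load on stage 1's tap.
Stage 1's lower leg becomes R2‖(R3+R4) = 812.3 Ω, so V_mid = 19.1 × 812.3/2312 = 6.710 V.
Stage 2 is itself unloaded: V_out = V_mid × R4/(R3+R4) = 6.710 × 7110/10410 = 4.58 V.

V_out ≈ 4.58 V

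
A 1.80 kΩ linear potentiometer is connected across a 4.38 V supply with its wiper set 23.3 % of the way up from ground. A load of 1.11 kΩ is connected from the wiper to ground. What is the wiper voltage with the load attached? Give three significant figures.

The wiper splits the pot into (1−α)R = 1381 Ω above and αR = 419.4 Ω below.
Lower section ‖ load = 304.4 Ω.
V_wiper = 4.38 × 304.4/(1381 + 304.4) = 0.791 V.

V ≈ 0.791 V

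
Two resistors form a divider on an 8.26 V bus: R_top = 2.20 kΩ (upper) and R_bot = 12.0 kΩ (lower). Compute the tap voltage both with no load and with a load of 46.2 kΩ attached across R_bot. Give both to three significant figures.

Open-circuit: V = 8.26 × 12.0/(2.20 + 12.0) = 6.98 V.
With the load, R_bot becomes R_bot‖R_L = 9.526 kΩ, so V = 8.26 × 9.526/11.73 = 6.71 V.

Unloaded: 6.98 V; loaded: 6.71 V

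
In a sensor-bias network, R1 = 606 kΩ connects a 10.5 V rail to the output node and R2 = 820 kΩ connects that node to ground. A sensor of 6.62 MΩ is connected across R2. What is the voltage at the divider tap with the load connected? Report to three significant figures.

V_out ≈ 5.74 V

The load sits in parallel with R2: R2‖R_L = (820 × 6620) / (820 + 6620) = 729.6 kΩ.
V_out = 10.5 × 729.6 / (606 + 729.6) = 10.5 × 729.6/1336 = 5.74 V.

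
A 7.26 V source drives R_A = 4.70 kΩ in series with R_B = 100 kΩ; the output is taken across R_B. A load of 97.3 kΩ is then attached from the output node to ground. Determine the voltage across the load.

V_out ≈ 6.63 V

The load sits in parallel with R_B: R_B‖R_L = (100 × 97.3) / (100 + 97.3) = 49.32 kΩ.
V_out = 7.26 × 49.32 / (4.70 + 49.32) = 7.26 × 49.32/54.02 = 6.63 V.
(Unloaded it would have been 6.93 V.)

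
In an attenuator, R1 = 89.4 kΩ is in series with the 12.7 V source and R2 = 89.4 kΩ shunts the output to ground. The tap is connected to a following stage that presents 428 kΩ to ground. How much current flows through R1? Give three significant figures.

R2‖R_L = 73.95 kΩ, so the source sees R1 + R2‖R_L = 163.4 kΩ.
I = 12.7 V / 163.4 kΩ = 0.0777 mA.

I ≈ 0.0777 mA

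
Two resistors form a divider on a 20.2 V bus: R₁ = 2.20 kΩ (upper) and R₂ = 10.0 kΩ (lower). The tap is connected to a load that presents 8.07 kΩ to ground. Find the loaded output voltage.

V_out ≈ 13.5 V

The load sits in parallel with R₂: R₂‖R_L = (10.0 × 8.07) / (10.0 + 8.07) = 4.466 kΩ.
V_out = 20.2 × 4.466 / (2.20 + 4.466) = 20.2 × 4.466/6.666 = 13.5 V.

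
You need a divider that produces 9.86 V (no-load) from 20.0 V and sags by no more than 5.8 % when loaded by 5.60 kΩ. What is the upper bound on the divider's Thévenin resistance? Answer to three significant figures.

R_th ≤ 345 Ω

Loading drop = R_th/(R_th + R_L) ≤ 0.0580, so R_th ≤ R_L · ε/(1−ε) = 5.60 kΩ × 0.0580/0.9420 = 345 Ω.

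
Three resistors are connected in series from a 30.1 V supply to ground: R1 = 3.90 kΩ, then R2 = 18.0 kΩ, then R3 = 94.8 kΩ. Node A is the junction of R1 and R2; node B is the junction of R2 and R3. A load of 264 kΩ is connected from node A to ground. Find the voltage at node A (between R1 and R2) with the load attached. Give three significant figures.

Below node A the series string R2+R3 = 112.8 kΩ sits in parallel with the 264 kΩ load: 79.03 kΩ.
V_A = 30.1 × 79.03/(3.90 + 79.03) = 28.7 V.

V ≈ 28.7 V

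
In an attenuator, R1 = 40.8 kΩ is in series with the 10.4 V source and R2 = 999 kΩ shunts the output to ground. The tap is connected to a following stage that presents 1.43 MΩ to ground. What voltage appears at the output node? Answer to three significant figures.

V_out ≈ 9.73 V

The load sits in parallel with R2: R2‖R_L = (999 × 1430) / (999 + 1430) = 588.1 kΩ.
V_out = 10.4 × 588.1 / (40.8 + 588.1) = 10.4 × 588.1/628.9 = 9.73 V.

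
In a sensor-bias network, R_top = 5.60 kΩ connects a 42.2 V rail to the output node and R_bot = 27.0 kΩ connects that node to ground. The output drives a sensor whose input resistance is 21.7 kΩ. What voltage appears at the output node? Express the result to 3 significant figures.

The load sits in parallel with R_bot: R_bot‖R_L = (27.0 × 21.7) / (27.0 + 21.7) = 12.03 kΩ.
V_out = 42.2 × 12.03 / (5.60 + 12.03) = 42.2 × 12.03/17.63 = 28.8 V.
(Unloaded it would have been 35.0 V.)

V_out ≈ 28.8 V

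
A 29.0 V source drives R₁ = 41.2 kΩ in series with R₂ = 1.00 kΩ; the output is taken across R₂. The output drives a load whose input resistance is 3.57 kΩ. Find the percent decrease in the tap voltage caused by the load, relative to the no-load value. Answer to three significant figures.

21.5 %

The divider's output (Thévenin) resistance is R₁‖R₂ = 0.9763 kΩ.
Fractional drop under load = R_th/(R_th + R_L) = 0.9763 / (0.9763 + 3.57) = 0.2147.
So the output falls by 21.5 %.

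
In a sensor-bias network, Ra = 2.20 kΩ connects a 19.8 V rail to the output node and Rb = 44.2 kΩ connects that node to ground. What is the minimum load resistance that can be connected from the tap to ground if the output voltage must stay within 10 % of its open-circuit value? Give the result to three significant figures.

Output resistance R_th = Ra‖Rb = (2.20 × 44.2)/46.40 = 2.096 kΩ.
The fractional drop is R_th/(R_th + R_L); requiring this ≤ 0.100 gives R_L ≥ R_th(1/0.100 − 1) = 2.096 × 9.000 = 18.9 kΩ.

R_L(min) ≈ 18.9 kΩ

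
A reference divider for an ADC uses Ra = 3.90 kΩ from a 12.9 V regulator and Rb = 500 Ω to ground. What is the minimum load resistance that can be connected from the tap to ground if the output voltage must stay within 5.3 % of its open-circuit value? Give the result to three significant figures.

Output resistance R_th = Ra‖Rb = (3900 × 500)/4400 = 443.2 Ω.
The fractional drop is R_th/(R_th + R_L); requiring this ≤ 0.0530 gives R_L ≥ R_th(1/0.0530 − 1) = 443.2 × 17.87 = 7.92 kΩ.

R_L(min) ≈ 7.92 kΩ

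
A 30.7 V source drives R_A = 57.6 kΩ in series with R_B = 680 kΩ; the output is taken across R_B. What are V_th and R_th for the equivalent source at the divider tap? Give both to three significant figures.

V_th is the open-circuit tap voltage: 30.7 × 680/(57.6 + 680) = 28.3 V.
With the supply zeroed, R_A and R_B appear in parallel from the tap: R_th = R_A‖R_B = (57.6 × 680)/737.6 = 53.1 kΩ.

V_th = 28.3 V, R_th = 53.1 kΩ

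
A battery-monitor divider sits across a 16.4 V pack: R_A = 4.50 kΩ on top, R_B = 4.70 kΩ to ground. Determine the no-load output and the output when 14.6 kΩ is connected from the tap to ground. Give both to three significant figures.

Unloaded: 8.38 V; loaded: 7.24 V

Open-circuit: V = 16.4 × 4.70/(4.50 + 4.70) = 8.38 V.
With the load, R_B becomes R_B‖R_L = 3.555 kΩ, so V = 16.4 × 3.555/8.055 = 7.24 V.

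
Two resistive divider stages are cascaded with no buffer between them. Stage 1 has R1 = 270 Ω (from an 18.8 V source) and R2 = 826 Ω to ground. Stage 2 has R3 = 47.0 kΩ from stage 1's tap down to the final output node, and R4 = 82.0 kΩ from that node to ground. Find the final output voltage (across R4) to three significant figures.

Stage 2 presents R3+R4 = 129000 Ω as a load on stage 1's tap.
Stage 1's lower leg becomes R2‖(R3+R4) = 820.7 Ω, so V_mid = 18.8 × 820.7/1091 = 14.15 V.
Stage 2 is itself unloaded: V_out = V_mid × R4/(R3+R4) = 14.15 × 82000/129000 = 8.99 V.

V_out ≈ 8.99 V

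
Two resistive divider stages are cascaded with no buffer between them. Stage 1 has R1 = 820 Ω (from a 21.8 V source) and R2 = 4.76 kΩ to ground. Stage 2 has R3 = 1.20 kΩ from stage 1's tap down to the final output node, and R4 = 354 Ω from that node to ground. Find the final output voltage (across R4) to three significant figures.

Stage 2 presents R3+R4 = 1554 Ω as a load on stage 1's tap.
Stage 1's lower leg becomes R2‖(R3+R4) = 1172 Ω, so V_mid = 21.8 × 1172/1992 = 12.82 V.
Stage 2 is itself unloaded: V_out = V_mid × R4/(R3+R4) = 12.82 × 354/1554 = 2.92 V.

V_out ≈ 2.92 V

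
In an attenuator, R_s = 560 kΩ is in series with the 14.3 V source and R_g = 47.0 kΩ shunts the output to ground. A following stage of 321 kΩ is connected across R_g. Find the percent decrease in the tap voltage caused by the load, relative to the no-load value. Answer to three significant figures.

Unloaded V = 14.3 × 47.0/607.0 = 1.1072 V.
Loaded: R_g‖R_L = 41.00 kΩ, giving V = 14.3 × 41.00/601.0 = 0.97548 V.
Drop = (1.1072 − 0.97548) / 1.1072 = 11.9 %.

11.9 %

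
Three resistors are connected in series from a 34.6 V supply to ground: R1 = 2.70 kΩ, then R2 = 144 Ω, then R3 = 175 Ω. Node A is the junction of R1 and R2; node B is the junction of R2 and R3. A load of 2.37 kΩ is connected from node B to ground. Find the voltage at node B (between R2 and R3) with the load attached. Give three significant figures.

V ≈ 1.88 V

At node B, R3 is in parallel with the load: R3‖R_L = 163.0 Ω.
Below node A the resistance is R2 + (R3‖R_L) = 307.0 Ω, so V_A = 34.6 × 307.0/3007 = 3.532 V.
Then V_B = V_A × (R3‖R_L)/(R2 + R3‖R_L) = 3.532 × 163.0/307.0 = 1.88 V.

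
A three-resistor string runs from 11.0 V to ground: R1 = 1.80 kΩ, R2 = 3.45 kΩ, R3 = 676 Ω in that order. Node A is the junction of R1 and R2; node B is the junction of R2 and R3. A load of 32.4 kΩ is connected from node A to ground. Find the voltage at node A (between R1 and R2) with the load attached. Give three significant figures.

V ≈ 7.37 V

Below node A the series string R2+R3 = 4126 Ω sits in parallel with the 32400 Ω load: 3660 Ω.
V_A = 11.0 × 3660/(1800 + 3660) = 7.37 V.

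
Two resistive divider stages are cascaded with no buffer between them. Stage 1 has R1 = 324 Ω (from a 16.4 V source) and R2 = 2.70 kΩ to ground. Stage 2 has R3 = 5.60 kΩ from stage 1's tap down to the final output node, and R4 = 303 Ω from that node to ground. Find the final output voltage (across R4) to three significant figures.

Stage 2 presents R3+R4 = 5903 Ω as a load on stage 1's tap.
Stage 1's lower leg becomes R2‖(R3+R4) = 1853 Ω, so V_mid = 16.4 × 1853/2177 = 13.96 V.
Stage 2 is itself unloaded: V_out = V_mid × R4/(R3+R4) = 13.96 × 303/5903 = 0.717 V.

V_out ≈ 0.717 V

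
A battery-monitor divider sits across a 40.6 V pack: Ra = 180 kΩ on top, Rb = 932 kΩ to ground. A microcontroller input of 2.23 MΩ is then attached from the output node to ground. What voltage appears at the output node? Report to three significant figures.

The load sits in parallel with Rb: Rb‖R_L = (932 × 2230) / (932 + 2230) = 657.3 kΩ.
V_out = 40.6 × 657.3 / (180 + 657.3) = 40.6 × 657.3/837.3 = 31.9 V.

V_out ≈ 31.9 V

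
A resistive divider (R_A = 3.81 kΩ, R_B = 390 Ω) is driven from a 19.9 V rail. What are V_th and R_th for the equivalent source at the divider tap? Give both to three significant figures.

V_th = 1.85 V, R_th = 354 Ω

V_th is the open-circuit tap voltage: 19.9 × 390/(3810 + 390) = 1.85 V.
With the supply zeroed, R_A and R_B appear in parallel from the tap: R_th = R_A‖R_B = (3810 × 390)/4200 = 354 Ω.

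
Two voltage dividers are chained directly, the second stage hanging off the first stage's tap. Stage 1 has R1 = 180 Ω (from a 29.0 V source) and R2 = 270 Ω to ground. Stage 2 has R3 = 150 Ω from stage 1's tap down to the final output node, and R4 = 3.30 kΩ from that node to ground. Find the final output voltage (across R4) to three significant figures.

V_out ≈ 16.1 V

Stage 2 presents R3+R4 = 3450 Ω as a load on stage 1's tap.
Stage 1's lower leg becomes R2‖(R3+R4) = 250.4 Ω, so V_mid = 29.0 × 250.4/430.4 = 16.87 V.
Stage 2 is itself unloaded: V_out = V_mid × R4/(R3+R4) = 16.87 × 3300/3450 = 16.1 V.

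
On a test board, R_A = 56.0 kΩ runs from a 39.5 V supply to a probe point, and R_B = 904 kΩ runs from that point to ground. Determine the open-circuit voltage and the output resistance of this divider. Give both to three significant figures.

V_th is the open-circuit tap voltage: 39.5 × 904/(56.0 + 904) = 37.2 V.
With the supply zeroed, R_A and R_B appear in parallel from the tap: R_th = R_A‖R_B = (56.0 × 904)/960.0 = 52.7 kΩ.

V_th = 37.2 V, R_th = 52.7 kΩ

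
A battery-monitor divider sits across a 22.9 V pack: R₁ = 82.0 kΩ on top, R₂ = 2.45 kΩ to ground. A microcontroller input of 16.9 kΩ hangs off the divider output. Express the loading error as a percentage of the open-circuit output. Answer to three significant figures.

Unloaded V = 22.9 × 2.45/84.45 = 0.66436 V.
Loaded: R₂‖R_L = 2.140 kΩ, giving V = 22.9 × 2.140/84.14 = 0.58238 V.
Drop = (0.66436 − 0.58238) / 0.66436 = 12.3 %.

12.3 %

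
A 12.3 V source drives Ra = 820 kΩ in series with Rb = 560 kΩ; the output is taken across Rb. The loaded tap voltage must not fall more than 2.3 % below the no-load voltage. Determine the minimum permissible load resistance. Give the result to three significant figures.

Output resistance R_th = Ra‖Rb = (820 × 560)/1380 = 332.8 kΩ.
The fractional drop is R_th/(R_th + R_L); requiring this ≤ 0.0230 gives R_L ≥ R_th(1/0.0230 − 1) = 332.8 × 42.48 = 14.1 MΩ.

R_L(min) ≈ 14.1 MΩ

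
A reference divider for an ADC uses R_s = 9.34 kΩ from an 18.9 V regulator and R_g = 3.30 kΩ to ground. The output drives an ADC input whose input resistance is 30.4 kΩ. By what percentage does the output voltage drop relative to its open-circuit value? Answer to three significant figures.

7.43 %

The divider's output (Thévenin) resistance is R_s‖R_g = 2.438 kΩ.
Fractional drop under load = R_th/(R_th + R_L) = 2.438 / (2.438 + 30.4) = 0.07426.
So the output falls by 7.43 %.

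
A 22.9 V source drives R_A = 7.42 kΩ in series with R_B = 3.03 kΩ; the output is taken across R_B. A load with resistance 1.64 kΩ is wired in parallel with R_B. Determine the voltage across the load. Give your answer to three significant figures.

V_out ≈ 2.87 V

The load sits in parallel with R_B: R_B‖R_L = (3.03 × 1.64) / (3.03 + 1.64) = 1.064 kΩ.
V_out = 22.9 × 1.064 / (7.42 + 1.064) = 22.9 × 1.064/8.484 = 2.87 V.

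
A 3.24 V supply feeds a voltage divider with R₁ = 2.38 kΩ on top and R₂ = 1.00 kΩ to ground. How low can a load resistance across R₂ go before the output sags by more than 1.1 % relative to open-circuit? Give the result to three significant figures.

R_L(min) ≈ 63.3 kΩ

Output resistance R_th = R₁‖R₂ = (2380 × 1000)/3380 = 704.1 Ω.
The fractional drop is R_th/(R_th + R_L); requiring this ≤ 0.0110 gives R_L ≥ R_th(1/0.0110 − 1) = 704.1 × 89.91 = 63.3 kΩ.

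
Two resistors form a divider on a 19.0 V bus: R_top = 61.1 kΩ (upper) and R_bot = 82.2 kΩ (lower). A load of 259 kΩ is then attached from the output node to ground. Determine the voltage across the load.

The load sits in parallel with R_bot: R_bot‖R_L = (82.2 × 259) / (82.2 + 259) = 62.40 kΩ.
V_out = 19.0 × 62.40 / (61.1 + 62.40) = 19.0 × 62.40/123.5 = 9.60 V.

V_out ≈ 9.60 V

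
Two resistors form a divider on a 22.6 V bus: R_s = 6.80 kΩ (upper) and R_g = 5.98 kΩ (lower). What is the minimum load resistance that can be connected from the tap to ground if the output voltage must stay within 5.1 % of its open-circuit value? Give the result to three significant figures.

Output resistance R_th = R_s‖R_g = (6.80 × 5.98)/12.78 = 3.182 kΩ.
The fractional drop is R_th/(R_th + R_L); requiring this ≤ 0.0510 gives R_L ≥ R_th(1/0.0510 − 1) = 3.182 × 18.61 = 59.2 kΩ.

R_L(min) ≈ 59.2 kΩ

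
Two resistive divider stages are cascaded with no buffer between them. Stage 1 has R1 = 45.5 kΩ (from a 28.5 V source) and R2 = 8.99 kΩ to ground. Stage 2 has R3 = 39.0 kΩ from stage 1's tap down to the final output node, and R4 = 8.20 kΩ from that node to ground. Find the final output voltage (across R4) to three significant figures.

V_out ≈ 0.705 V

Stage 2 presents R3+R4 = 47.20 kΩ as a load on stage 1's tap.
Stage 1's lower leg becomes R2‖(R3+R4) = 7.552 kΩ, so V_mid = 28.5 × 7.552/53.05 = 4.057 V.
Stage 2 is itself unloaded: V_out = V_mid × R4/(R3+R4) = 4.057 × 8.20/47.20 = 0.705 V.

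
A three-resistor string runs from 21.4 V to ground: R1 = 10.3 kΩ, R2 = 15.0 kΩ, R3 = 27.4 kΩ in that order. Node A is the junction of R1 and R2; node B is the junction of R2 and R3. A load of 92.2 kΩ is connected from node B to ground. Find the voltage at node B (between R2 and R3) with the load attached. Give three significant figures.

At node B, R3 is in parallel with the load: R3‖R_L = 21.12 kΩ.
Below node A the resistance is R2 + (R3‖R_L) = 36.12 kΩ, so V_A = 21.4 × 36.12/46.42 = 16.65 V.
Then V_B = V_A × (R3‖R_L)/(R2 + R3‖R_L) = 16.65 × 21.12/36.12 = 9.74 V.

V ≈ 9.74 V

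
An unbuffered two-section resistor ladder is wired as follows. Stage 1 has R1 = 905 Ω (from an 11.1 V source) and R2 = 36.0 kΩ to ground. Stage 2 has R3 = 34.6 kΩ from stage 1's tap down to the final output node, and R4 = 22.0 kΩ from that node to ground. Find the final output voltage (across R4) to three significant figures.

Stage 2 presents R3+R4 = 56600 Ω as a load on stage 1's tap.
Stage 1's lower leg becomes R2‖(R3+R4) = 22000 Ω, so V_mid = 11.1 × 22000/22910 = 10.66 V.
Stage 2 is itself unloaded: V_out = V_mid × R4/(R3+R4) = 10.66 × 22000/56600 = 4.14 V.

V_out ≈ 4.14 V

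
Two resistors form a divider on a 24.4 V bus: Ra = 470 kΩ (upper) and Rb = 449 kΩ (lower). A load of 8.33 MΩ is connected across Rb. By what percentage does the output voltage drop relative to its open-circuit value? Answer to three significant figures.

The divider's output (Thévenin) resistance is Ra‖Rb = 229.6 kΩ.
Fractional drop under load = R_th/(R_th + R_L) = 229.6 / (229.6 + 8330) = 0.02683.
So the output falls by 2.68 %.

2.68 %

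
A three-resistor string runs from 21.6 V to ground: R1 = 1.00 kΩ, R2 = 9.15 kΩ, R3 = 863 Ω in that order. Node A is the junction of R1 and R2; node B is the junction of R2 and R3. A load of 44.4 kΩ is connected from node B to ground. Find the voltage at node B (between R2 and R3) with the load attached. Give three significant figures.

At node B, R3 is in parallel with the load: R3‖R_L = 846.5 Ω.
Below node A the resistance is R2 + (R3‖R_L) = 9997 Ω, so V_A = 21.6 × 9997/11000 = 19.64 V.
Then V_B = V_A × (R3‖R_L)/(R2 + R3‖R_L) = 19.64 × 846.5/9997 = 1.66 V.

V ≈ 1.66 V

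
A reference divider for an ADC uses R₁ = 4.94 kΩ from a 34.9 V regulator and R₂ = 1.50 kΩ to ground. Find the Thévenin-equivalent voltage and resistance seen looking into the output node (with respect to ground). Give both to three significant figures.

V_th = 8.13 V, R_th = 1.15 kΩ

V_th is the open-circuit tap voltage: 34.9 × 1.50/(4.94 + 1.50) = 8.13 V.
With the supply zeroed, R₁ and R₂ appear in parallel from the tap: R_th = R₁‖R₂ = (4.94 × 1.50)/6.440 = 1.15 kΩ.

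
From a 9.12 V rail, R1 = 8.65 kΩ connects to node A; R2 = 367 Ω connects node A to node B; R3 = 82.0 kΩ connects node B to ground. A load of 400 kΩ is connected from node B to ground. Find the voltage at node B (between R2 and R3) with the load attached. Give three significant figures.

At node B, R3 is in parallel with the load: R3‖R_L = 68050 Ω.
Below node A the resistance is R2 + (R3‖R_L) = 68420 Ω, so V_A = 9.12 × 68420/77070 = 8.096 V.
Then V_B = V_A × (R3‖R_L)/(R2 + R3‖R_L) = 8.096 × 68050/68420 = 8.05 V.

V ≈ 8.05 V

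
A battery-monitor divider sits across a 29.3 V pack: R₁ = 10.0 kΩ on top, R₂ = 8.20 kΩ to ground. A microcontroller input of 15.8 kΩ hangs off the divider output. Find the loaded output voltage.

The load sits in parallel with R₂: R₂‖R_L = (8.20 × 15.8) / (8.20 + 15.8) = 5.398 kΩ.
V_out = 29.3 × 5.398 / (10.0 + 5.398) = 29.3 × 5.398/15.40 = 10.3 V.

V_out ≈ 10.3 V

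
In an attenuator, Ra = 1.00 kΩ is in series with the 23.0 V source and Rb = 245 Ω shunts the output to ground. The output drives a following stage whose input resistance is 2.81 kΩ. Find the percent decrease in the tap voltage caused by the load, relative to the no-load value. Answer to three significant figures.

6.54 %

The divider's output (Thévenin) resistance is Ra‖Rb = 196.8 Ω.
Fractional drop under load = R_th/(R_th + R_L) = 196.8 / (196.8 + 2810) = 0.06545.
So the output falls by 6.54 %.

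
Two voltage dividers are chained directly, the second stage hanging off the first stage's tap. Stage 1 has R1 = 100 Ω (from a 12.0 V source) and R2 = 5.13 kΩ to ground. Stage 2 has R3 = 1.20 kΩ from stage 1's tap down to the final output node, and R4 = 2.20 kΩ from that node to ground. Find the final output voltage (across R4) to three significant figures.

Stage 2 presents R3+R4 = 3400 Ω as a load on stage 1's tap.
Stage 1's lower leg becomes R2‖(R3+R4) = 2045 Ω, so V_mid = 12.0 × 2045/2145 = 11.44 V.
Stage 2 is itself unloaded: V_out = V_mid × R4/(R3+R4) = 11.44 × 2200/3400 = 7.40 V.

V_out ≈ 7.40 V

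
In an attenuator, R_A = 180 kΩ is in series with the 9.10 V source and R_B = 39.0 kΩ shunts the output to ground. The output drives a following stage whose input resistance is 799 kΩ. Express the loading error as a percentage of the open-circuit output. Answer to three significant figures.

3.86 %

The divider's output (Thévenin) resistance is R_A‖R_B = 32.05 kΩ.
Fractional drop under load = R_th/(R_th + R_L) = 32.05 / (32.05 + 799) = 0.03857.
So the output falls by 3.86 %.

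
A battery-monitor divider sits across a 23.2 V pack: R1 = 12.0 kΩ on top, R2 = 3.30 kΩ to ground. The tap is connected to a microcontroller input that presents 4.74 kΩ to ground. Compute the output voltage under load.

The load sits in parallel with R2: R2‖R_L = (3.30 × 4.74) / (3.30 + 4.74) = 1.946 kΩ.
V_out = 23.2 × 1.946 / (12.0 + 1.946) = 23.2 × 1.946/13.95 = 3.24 V.

V_out ≈ 3.24 V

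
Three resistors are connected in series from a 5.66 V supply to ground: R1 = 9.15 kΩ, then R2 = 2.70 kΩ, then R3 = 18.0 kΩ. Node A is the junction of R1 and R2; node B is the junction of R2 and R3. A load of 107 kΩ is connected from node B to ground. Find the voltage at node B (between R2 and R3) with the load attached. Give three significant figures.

At node B, R3 is in parallel with the load: R3‖R_L = 15.41 kΩ.
Below node A the resistance is R2 + (R3‖R_L) = 18.11 kΩ, so V_A = 5.66 × 18.11/27.26 = 3.760 V.
Then V_B = V_A × (R3‖R_L)/(R2 + R3‖R_L) = 3.760 × 15.41/18.11 = 3.20 V.

V ≈ 3.20 V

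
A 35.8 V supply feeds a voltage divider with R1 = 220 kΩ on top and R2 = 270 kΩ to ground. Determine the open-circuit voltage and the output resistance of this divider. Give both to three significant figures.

V_th is the open-circuit tap voltage: 35.8 × 270/(220 + 270) = 19.7 V.
With the supply zeroed, R1 and R2 appear in parallel from the tap: R_th = R1‖R2 = (220 × 270)/490.0 = 121 kΩ.

V_th = 19.7 V, R_th = 121 kΩ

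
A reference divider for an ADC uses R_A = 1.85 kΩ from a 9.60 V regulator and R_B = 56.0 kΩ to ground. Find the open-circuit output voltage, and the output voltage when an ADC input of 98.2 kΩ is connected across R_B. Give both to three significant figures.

Open-circuit: V = 9.60 × 56.0/(1.85 + 56.0) = 9.29 V.
With the load, R_B becomes R_B‖R_L = 35.66 kΩ, so V = 9.60 × 35.66/37.51 = 9.13 V.

Unloaded: 9.29 V; loaded: 9.13 V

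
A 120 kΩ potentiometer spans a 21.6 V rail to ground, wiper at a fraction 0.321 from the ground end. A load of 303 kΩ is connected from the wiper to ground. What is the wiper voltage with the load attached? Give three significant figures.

The wiper splits the pot into (1−α)R = 81.48 kΩ above and αR = 38.52 kΩ below.
Lower section ‖ load = 34.18 kΩ.
V_wiper = 21.6 × 34.18/(81.48 + 34.18) = 6.38 V.

V ≈ 6.38 V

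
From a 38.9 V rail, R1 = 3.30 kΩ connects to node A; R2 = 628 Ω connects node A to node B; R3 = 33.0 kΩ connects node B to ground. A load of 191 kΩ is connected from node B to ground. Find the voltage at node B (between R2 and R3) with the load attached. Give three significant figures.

At node B, R3 is in parallel with the load: R3‖R_L = 28140 Ω.
Below node A the resistance is R2 + (R3‖R_L) = 28770 Ω, so V_A = 38.9 × 28770/32070 = 34.90 V.
Then V_B = V_A × (R3‖R_L)/(R2 + R3‖R_L) = 34.90 × 28140/28770 = 34.1 V.

V ≈ 34.1 V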